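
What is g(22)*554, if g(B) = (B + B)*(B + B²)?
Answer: 12334256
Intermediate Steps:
g(B) = 2*B*(B + B²) (g(B) = (2*B)*(B + B²) = 2*B*(B + B²))
g(22)*554 = (2*22²*(1 + 22))*554 = (2*484*23)*554 = 22264*554 = 12334256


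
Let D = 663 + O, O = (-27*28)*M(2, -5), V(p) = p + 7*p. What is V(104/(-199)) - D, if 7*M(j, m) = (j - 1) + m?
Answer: -218737/199 ≈ -1099.2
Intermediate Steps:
M(j, m) = -1/7 + j/7 + m/7 (M(j, m) = ((j - 1) + m)/7 = ((-1 + j) + m)/7 = (-1 + j + m)/7 = -1/7 + j/7 + m/7)
V(p) = 8*p
O = 432 (O = (-27*28)*(-1/7 + (1/7)*2 + (1/7)*(-5)) = -756*(-1/7 + 2/7 - 5/7) = -756*(-4/7) = 432)
D = 1095 (D = 663 + 432 = 1095)
V(104/(-199)) - D = 8*(104/(-199)) - 1*1095 = 8*(104*(-1/199)) - 1095 = 8*(-104/199) - 1095 = -832/199 - 1095 = -218737/199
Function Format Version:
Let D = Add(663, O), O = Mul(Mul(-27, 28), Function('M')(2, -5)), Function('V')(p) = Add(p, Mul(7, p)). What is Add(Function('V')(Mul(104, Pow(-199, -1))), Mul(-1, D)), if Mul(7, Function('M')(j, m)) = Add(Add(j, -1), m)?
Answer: Rational(-218737, 199) ≈ -1099.2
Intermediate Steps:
Function('M')(j, m) = Add(Rational(-1, 7), Mul(Rational(1, 7), j), Mul(Rational(1, 7), m)) (Function('M')(j, m) = Mul(Rational(1, 7), Add(Add(j, -1), m)) = Mul(Rational(1, 7), Add(Add(-1, j), m)) = Mul(Rational(1, 7), Add(-1, j, m)) = Add(Rational(-1, 7), Mul(Rational(1, 7), j), Mul(Rational(1, 7), m)))
Function('V')(p) = Mul(8, p)
O = 432 (O = Mul(Mul(-27, 28), Add(Rational(-1, 7), Mul(Rational(1, 7), 2), Mul(Rational(1, 7), -5))) = Mul(-756, Add(Rational(-1, 7), Rational(2, 7), Rational(-5, 7))) = Mul(-756, Rational(-4, 7)) = 432)
D = 1095 (D = Add(663, 432) = 1095)
Add(Function('V')(Mul(104, Pow(-199, -1))), Mul(-1, D)) = Add(Mul(8, Mul(104, Pow(-199, -1))), Mul(-1, 1095)) = Add(Mul(8, Mul(104, Rational(-1, 199))), -1095) = Add(Mul(8, Rational(-104, 199)), -1095) = Add(Rational(-832, 199), -1095) = Rational(-218737, 199)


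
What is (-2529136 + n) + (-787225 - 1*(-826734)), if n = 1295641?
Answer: -1193986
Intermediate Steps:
(-2529136 + n) + (-787225 - 1*(-826734)) = (-2529136 + 1295641) + (-787225 - 1*(-826734)) = -1233495 + (-787225 + 826734) = -1233495 + 39509 = -1193986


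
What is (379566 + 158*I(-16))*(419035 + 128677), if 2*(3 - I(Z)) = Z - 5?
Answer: 209061122688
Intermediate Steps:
I(Z) = 11/2 - Z/2 (I(Z) = 3 - (Z - 5)/2 = 3 - (-5 + Z)/2 = 3 + (5/2 - Z/2) = 11/2 - Z/2)
(379566 + 158*I(-16))*(419035 + 128677) = (379566 + 158*(11/2 - 1/2*(-16)))*(419035 + 128677) = (379566 + 158*(11/2 + 8))*547712 = (379566 + 158*(27/2))*547712 = (379566 + 2133)*547712 = 381699*547712 = 209061122688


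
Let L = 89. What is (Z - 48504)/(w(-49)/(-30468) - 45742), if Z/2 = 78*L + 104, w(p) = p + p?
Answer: 524232408/696833579 ≈ 0.75231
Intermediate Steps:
w(p) = 2*p
Z = 14092 (Z = 2*(78*89 + 104) = 2*(6942 + 104) = 2*7046 = 14092)
(Z - 48504)/(w(-49)/(-30468) - 45742) = (14092 - 48504)/((2*(-49))/(-30468) - 45742) = -34412/(-98*(-1/30468) - 45742) = -34412/(49/15234 - 45742) = -34412/(-696833579/15234) = -34412*(-15234/696833579) = 524232408/696833579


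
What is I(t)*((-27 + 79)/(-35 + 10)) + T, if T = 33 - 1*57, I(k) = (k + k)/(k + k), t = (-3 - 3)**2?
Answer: -652/25 ≈ -26.080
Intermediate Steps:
t = 36 (t = (-6)**2 = 36)
I(k) = 1 (I(k) = (2*k)/((2*k)) = (2*k)*(1/(2*k)) = 1)
T = -24 (T = 33 - 57 = -24)
I(t)*((-27 + 79)/(-35 + 10)) + T = 1*((-27 + 79)/(-35 + 10)) - 24 = 1*(52/(-25)) - 24 = 1*(52*(-1/25)) - 24 = 1*(-52/25) - 24 = -52/25 - 24 = -652/25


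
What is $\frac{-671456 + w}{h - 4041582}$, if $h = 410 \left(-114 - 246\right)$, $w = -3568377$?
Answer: $\frac{4239833}{4189182} \approx 1.0121$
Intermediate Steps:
$h = -147600$ ($h = 410 \left(-360\right) = -147600$)
$\frac{-671456 + w}{h - 4041582} = \frac{-671456 - 3568377}{-147600 - 4041582} = - \frac{4239833}{-4189182} = \left(-4239833\right) \left(- \frac{1}{4189182}\right) = \frac{4239833}{4189182}$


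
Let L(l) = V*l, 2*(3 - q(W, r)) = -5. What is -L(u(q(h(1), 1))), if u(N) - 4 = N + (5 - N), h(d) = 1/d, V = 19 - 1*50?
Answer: 279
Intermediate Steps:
V = -31 (V = 19 - 50 = -31)
h(d) = 1/d
q(W, r) = 11/2 (q(W, r) = 3 - ½*(-5) = 3 + 5/2 = 11/2)
u(N) = 9 (u(N) = 4 + (N + (5 - N)) = 4 + 5 = 9)
L(l) = -31*l
-L(u(q(h(1), 1))) = -(-31)*9 = -1*(-279) = 279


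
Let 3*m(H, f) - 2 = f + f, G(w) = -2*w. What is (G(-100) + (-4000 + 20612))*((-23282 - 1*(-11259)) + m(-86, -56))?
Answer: -202747116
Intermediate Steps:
m(H, f) = 2/3 + 2*f/3 (m(H, f) = 2/3 + (f + f)/3 = 2/3 + (2*f)/3 = 2/3 + 2*f/3)
(G(-100) + (-4000 + 20612))*((-23282 - 1*(-11259)) + m(-86, -56)) = (-2*(-100) + (-4000 + 20612))*((-23282 - 1*(-11259)) + (2/3 + (2/3)*(-56))) = (200 + 16612)*((-23282 + 11259) + (2/3 - 112/3)) = 16812*(-12023 - 110/3) = 16812*(-36179/3) = -202747116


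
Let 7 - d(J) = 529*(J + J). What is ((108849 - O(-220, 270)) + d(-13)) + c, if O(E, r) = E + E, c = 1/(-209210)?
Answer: 25743290499/209210 ≈ 1.2305e+5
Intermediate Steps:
c = -1/209210 ≈ -4.7799e-6
d(J) = 7 - 1058*J (d(J) = 7 - 529*(J + J) = 7 - 529*2*J = 7 - 1058*J)
O(E, r) = 2*E
((108849 - O(-220, 270)) + d(-13)) + c = ((108849 - 2*(-220)) + (7 - 1058*(-13))) - 1/209210 = ((108849 - 1*(-440)) + (7 + 13754)) - 1/209210 = ((108849 + 440) + 13761) - 1/209210 = (109289 + 13761) - 1/209210 = 123050 - 1/209210 = 25743290499/209210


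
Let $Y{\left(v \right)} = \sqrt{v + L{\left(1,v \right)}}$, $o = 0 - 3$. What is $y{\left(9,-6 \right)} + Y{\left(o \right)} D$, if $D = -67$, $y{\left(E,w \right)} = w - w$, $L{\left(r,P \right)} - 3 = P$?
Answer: $- 67 i \sqrt{3} \approx - 116.05 i$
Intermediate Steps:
$L{\left(r,P \right)} = 3 + P$
$y{\left(E,w \right)} = 0$
$o = -3$
$Y{\left(v \right)} = \sqrt{3 + 2 v}$ ($Y{\left(v \right)} = \sqrt{v + \left(3 + v\right)} = \sqrt{3 + 2 v}$)
$y{\left(9,-6 \right)} + Y{\left(o \right)} D = 0 + \sqrt{3 + 2 \left(-3\right)} \left(-67\right) = 0 + \sqrt{3 - 6} \left(-67\right) = 0 + \sqrt{-3} \left(-67\right) = 0 + i \sqrt{3} \left(-67\right) = 0 - 67 i \sqrt{3} = - 67 i \sqrt{3}$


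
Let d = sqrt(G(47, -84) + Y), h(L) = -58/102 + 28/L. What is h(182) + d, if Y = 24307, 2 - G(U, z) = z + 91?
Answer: -275/663 + sqrt(24302) ≈ 155.48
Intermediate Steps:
G(U, z) = -89 - z (G(U, z) = 2 - (z + 91) = 2 - (91 + z) = 2 + (-91 - z) = -89 - z)
h(L) = -29/51 + 28/L (h(L) = -58*1/102 + 28/L = -29/51 + 28/L)
d = sqrt(24302) (d = sqrt((-89 - 1*(-84)) + 24307) = sqrt((-89 + 84) + 24307) = sqrt(-5 + 24307) = sqrt(24302) ≈ 155.89)
h(182) + d = (-29/51 + 28/182) + sqrt(24302) = (-29/51 + 28*(1/182)) + sqrt(24302) = (-29/51 + 2/13) + sqrt(24302) = -275/663 + sqrt(24302)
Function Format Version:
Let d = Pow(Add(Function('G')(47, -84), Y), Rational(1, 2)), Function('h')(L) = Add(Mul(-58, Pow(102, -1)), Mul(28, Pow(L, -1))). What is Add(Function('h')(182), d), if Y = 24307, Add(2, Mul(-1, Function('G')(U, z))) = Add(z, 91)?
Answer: Add(Rational(-275, 663), Pow(24302, Rational(1, 2))) ≈ 155.48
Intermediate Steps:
Function('G')(U, z) = Add(-89, Mul(-1, z)) (Function('G')(U, z) = Add(2, Mul(-1, Add(z, 91))) = Add(2, Mul(-1, Add(91, z))) = Add(2, Add(-91, Mul(-1, z))) = Add(-89, Mul(-1, z)))
Function('h')(L) = Add(Rational(-29, 51), Mul(28, Pow(L, -1))) (Function('h')(L) = Add(Mul(-58, Rational(1, 102)), Mul(28, Pow(L, -1))) = Add(Rational(-29, 51), Mul(28, Pow(L, -1))))
d = Pow(24302, Rational(1, 2)) (d = Pow(Add(Add(-89, Mul(-1, -84)), 24307), Rational(1, 2)) = Pow(Add(Add(-89, 84), 24307), Rational(1, 2)) = Pow(Add(-5, 24307), Rational(1, 2)) = Pow(24302, Rational(1, 2)) ≈ 155.89)
Add(Function('h')(182), d) = Add(Add(Rational(-29, 51), Mul(28, Pow(182, -1))), Pow(24302, Rational(1, 2))) = Add(Add(Rational(-29, 51), Mul(28, Rational(1, 182))), Pow(24302, Rational(1, 2))) = Add(Add(Rational(-29, 51), Rational(2, 13)), Pow(24302, Rational(1, 2))) = Add(Rational(-275, 663), Pow(24302, Rational(1, 2)))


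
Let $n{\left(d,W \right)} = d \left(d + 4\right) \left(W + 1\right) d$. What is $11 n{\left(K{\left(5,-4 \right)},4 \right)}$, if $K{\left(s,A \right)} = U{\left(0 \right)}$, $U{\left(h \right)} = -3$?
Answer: $495$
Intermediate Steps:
$K{\left(s,A \right)} = -3$
$n{\left(d,W \right)} = d^{2} \left(1 + W\right) \left(4 + d\right)$ ($n{\left(d,W \right)} = d \left(4 + d\right) \left(1 + W\right) d = d \left(1 + W\right) \left(4 + d\right) d = d^{2} \left(1 + W\right) \left(4 + d\right)$)
$11 n{\left(K{\left(5,-4 \right)},4 \right)} = 11 \left(-3\right)^{2} \left(4 - 3 + 4 \cdot 4 + 4 \left(-3\right)\right) = 11 \cdot 9 \left(4 - 3 + 16 - 12\right) = 11 \cdot 9 \cdot 5 = 11 \cdot 45 = 495$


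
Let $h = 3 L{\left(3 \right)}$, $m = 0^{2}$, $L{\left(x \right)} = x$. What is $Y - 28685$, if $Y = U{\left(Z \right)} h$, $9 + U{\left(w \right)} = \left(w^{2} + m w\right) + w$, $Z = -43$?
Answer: $-12512$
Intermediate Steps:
$m = 0$
$h = 9$ ($h = 3 \cdot 3 = 9$)
$U{\left(w \right)} = -9 + w + w^{2}$ ($U{\left(w \right)} = -9 + \left(\left(w^{2} + 0 w\right) + w\right) = -9 + \left(\left(w^{2} + 0\right) + w\right) = -9 + \left(w^{2} + w\right) = -9 + \left(w + w^{2}\right) = -9 + w + w^{2}$)
$Y = 16173$ ($Y = \left(-9 - 43 + \left(-43\right)^{2}\right) 9 = \left(-9 - 43 + 1849\right) 9 = 1797 \cdot 9 = 16173$)
$Y - 28685 = 16173 - 28685 = -12512$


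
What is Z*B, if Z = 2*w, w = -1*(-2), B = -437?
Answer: -1748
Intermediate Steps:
w = 2
Z = 4 (Z = 2*2 = 4)
Z*B = 4*(-437) = -1748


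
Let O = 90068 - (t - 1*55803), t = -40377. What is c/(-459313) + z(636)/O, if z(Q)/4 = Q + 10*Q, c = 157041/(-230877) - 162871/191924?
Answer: 7910530529092088687/52647507595809912516 ≈ 0.15025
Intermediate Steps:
c = -7527011639/4923426372 (c = 157041*(-1/230877) - 162871*1/191924 = -17449/25653 - 162871/191924 = -7527011639/4923426372 ≈ -1.5288)
O = 186248 (O = 90068 - (-40377 - 1*55803) = 90068 - (-40377 - 55803) = 90068 - 1*(-96180) = 90068 + 96180 = 186248)
z(Q) = 44*Q (z(Q) = 4*(Q + 10*Q) = 4*(11*Q) = 44*Q)
c/(-459313) + z(636)/O = -7527011639/4923426372/(-459313) + (44*636)/186248 = -7527011639/4923426372*(-1/459313) + 27984*(1/186248) = 7527011639/2261393737202436 + 3498/23281 = 7910530529092088687/52647507595809912516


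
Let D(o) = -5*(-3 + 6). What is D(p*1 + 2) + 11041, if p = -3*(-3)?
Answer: 11026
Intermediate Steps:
p = 9
D(o) = -15 (D(o) = -5*3 = -15)
D(p*1 + 2) + 11041 = -15 + 11041 = 11026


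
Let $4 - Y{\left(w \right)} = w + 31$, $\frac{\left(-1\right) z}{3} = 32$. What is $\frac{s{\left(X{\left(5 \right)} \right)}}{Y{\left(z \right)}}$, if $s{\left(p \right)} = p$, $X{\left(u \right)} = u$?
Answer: $\frac{5}{69} \approx 0.072464$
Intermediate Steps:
$z = -96$ ($z = \left(-3\right) 32 = -96$)
$Y{\left(w \right)} = -27 - w$ ($Y{\left(w \right)} = 4 - \left(w + 31\right) = 4 - \left(31 + w\right) = -27 - w$)
$\frac{s{\left(X{\left(5 \right)} \right)}}{Y{\left(z \right)}} = \frac{5}{-27 - -96} = \frac{5}{-27 + 96} = \frac{5}{69}$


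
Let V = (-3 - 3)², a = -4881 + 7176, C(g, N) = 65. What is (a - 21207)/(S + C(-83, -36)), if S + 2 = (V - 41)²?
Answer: -2364/11 ≈ -214.91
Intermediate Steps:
a = 2295
V = 36 (V = (-6)² = 36)
S = 23 (S = -2 + (36 - 41)² = -2 + (-5)² = -2 + 25 = 23)
(a - 21207)/(S + C(-83, -36)) = (2295 - 21207)/(23 + 65) = -18912/88 = -18912*1/88 = -2364/11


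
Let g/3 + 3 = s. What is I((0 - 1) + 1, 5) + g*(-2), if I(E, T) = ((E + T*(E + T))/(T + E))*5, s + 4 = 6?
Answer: 31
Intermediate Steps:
s = 2 (s = -4 + 6 = 2)
I(E, T) = 5*(E + T*(E + T))/(E + T) (I(E, T) = ((E + T*(E + T))/(E + T))*5 = 5*(E + T*(E + T))/(E + T))
g = -3 (g = -9 + 3*2 = -9 + 6 = -3)
I((0 - 1) + 1, 5) + g*(-2) = 5*(((0 - 1) + 1) + 5² + ((0 - 1) + 1)*5)/(((0 - 1) + 1) + 5) - 3*(-2) = 5*((-1 + 1) + 25 + (-1 + 1)*5)/((-1 + 1) + 5) + 6 = 5*(0 + 25 + 0*5)/(0 + 5) + 6 = 5*(0 + 25 + 0)/5 + 6 = 5*(⅕)*25 + 6 = 25 + 6 = 31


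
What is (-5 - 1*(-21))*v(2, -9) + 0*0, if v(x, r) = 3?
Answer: 48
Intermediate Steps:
(-5 - 1*(-21))*v(2, -9) + 0*0 = (-5 - 1*(-21))*3 + 0*0 = (-5 + 21)*3 + 0 = 16*3 + 0 = 48 + 0 = 48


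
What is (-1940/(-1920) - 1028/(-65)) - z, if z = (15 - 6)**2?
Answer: -400447/6240 ≈ -64.174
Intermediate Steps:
z = 81 (z = 9**2 = 81)
(-1940/(-1920) - 1028/(-65)) - z = (-1940/(-1920) - 1028/(-65)) - 1*81 = (-1940*(-1/1920) - 1028*(-1/65)) - 81 = (97/96 + 1028/65) - 81 = 104993/6240 - 81 = -400447/6240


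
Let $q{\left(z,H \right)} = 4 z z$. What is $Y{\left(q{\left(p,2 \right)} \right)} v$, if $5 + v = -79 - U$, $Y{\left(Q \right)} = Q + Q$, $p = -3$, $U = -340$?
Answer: $18432$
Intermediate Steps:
$q{\left(z,H \right)} = 4 z^{2}$
$Y{\left(Q \right)} = 2 Q$
$v = 256$ ($v = -5 - -261 = -5 + \left(-79 + 340\right) = -5 + 261 = 256$)
$Y{\left(q{\left(p,2 \right)} \right)} v = 2 \cdot 4 \left(-3\right)^{2} \cdot 256 = 2 \cdot 4 \cdot 9 \cdot 256 = 2 \cdot 36 \cdot 256 = 72 \cdot 256 = 18432$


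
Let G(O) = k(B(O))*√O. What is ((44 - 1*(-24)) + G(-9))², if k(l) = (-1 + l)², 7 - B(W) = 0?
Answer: -7040 + 14688*I ≈ -7040.0 + 14688.0*I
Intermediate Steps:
B(W) = 7 (B(W) = 7 - 1*0 = 7 + 0 = 7)
G(O) = 36*√O (G(O) = (-1 + 7)²*√O = 6²*√O = 36*√O)
((44 - 1*(-24)) + G(-9))² = ((44 - 1*(-24)) + 36*√(-9))² = ((44 + 24) + 36*(3*I))² = (68 + 108*I)²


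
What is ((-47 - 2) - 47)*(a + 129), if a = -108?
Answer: -2016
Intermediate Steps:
((-47 - 2) - 47)*(a + 129) = ((-47 - 2) - 47)*(-108 + 129) = (-49 - 47)*21 = -96*21 = -2016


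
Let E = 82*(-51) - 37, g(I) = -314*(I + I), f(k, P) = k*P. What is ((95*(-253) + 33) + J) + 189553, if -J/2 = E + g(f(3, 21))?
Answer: 253117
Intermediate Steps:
f(k, P) = P*k
g(I) = -628*I
E = -4219 (E = -4182 - 37 = -4219)
J = 87566 (J = -2*(-4219 - 13188*3) = -2*(-4219 - 628*63) = -2*(-4219 - 39564) = -2*(-43783) = 87566)
((95*(-253) + 33) + J) + 189553 = ((95*(-253) + 33) + 87566) + 189553 = ((-24035 + 33) + 87566) + 189553 = (-24002 + 87566) + 189553 = 63564 + 189553 = 253117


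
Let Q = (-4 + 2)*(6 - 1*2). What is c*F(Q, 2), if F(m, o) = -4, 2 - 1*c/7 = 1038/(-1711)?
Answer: -124880/1711 ≈ -72.987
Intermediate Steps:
Q = -8 (Q = -2*(6 - 2) = -2*4 = -8)
c = 31220/1711 (c = 14 - 7266/(-1711) = 14 - 7266*(-1)/1711 = 14 - 7*(-1038/1711) = 14 + 7266/1711 = 31220/1711 ≈ 18.247)
c*F(Q, 2) = (31220/1711)*(-4) = -124880/1711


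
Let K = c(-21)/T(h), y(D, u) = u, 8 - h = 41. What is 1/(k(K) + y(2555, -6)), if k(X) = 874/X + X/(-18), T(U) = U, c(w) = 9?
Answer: -66/211903 ≈ -0.00031146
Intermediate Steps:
h = -33 (h = 8 - 1*41 = 8 - 41 = -33)
K = -3/11 (K = 9/(-33) = 9*(-1/33) = -3/11 ≈ -0.27273)
k(X) = 874/X - X/18 (k(X) = 874/X + X*(-1/18) = 874/X - X/18)
1/(k(K) + y(2555, -6)) = 1/((874/(-3/11) - 1/18*(-3/11)) - 6) = 1/((874*(-11/3) + 1/66) - 6) = 1/((-9614/3 + 1/66) - 6) = 1/(-211507/66 - 6) = 1/(-211903/66) = -66/211903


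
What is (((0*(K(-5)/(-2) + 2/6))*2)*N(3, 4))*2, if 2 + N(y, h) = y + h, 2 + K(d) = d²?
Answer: 0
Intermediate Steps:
K(d) = -2 + d²
N(y, h) = -2 + h + y (N(y, h) = -2 + (y + h) = -2 + (h + y) = -2 + h + y)
(((0*(K(-5)/(-2) + 2/6))*2)*N(3, 4))*2 = (((0*((-2 + (-5)²)/(-2) + 2/6))*2)*(-2 + 4 + 3))*2 = (((0*((-2 + 25)*(-½) + 2*(⅙)))*2)*5)*2 = (((0*(23*(-½) + ⅓))*2)*5)*2 = (((0*(-23/2 + ⅓))*2)*5)*2 = (((0*(-67/6))*2)*5)*2 = ((0*2)*5)*2 = (0*5)*2 = 0*2 = 0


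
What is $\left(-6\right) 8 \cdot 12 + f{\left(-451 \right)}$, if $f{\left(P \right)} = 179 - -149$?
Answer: $-248$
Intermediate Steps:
$f{\left(P \right)} = 328$ ($f{\left(P \right)} = 179 + 149 = 328$)
$\left(-6\right) 8 \cdot 12 + f{\left(-451 \right)} = \left(-6\right) 8 \cdot 12 + 328 = \left(-48\right) 12 + 328 = -576 + 328 = -248$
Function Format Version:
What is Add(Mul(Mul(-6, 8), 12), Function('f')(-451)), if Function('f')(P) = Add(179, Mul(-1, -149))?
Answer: -248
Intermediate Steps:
Function('f')(P) = 328 (Function('f')(P) = Add(179, 149) = 328)
Add(Mul(Mul(-6, 8), 12), Function('f')(-451)) = Add(Mul(Mul(-6, 8), 12), 328) = Add(Mul(-48, 12), 328) = Add(-576, 328) = -248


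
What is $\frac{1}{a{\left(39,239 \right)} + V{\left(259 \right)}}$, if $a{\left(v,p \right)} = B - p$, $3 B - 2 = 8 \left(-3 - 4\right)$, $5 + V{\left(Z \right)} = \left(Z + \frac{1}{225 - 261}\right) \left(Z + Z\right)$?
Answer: $\frac{18}{2409941} \approx 7.4691 \cdot 10^{-6}$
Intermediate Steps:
$V{\left(Z \right)} = -5 + 2 Z \left(- \frac{1}{36} + Z\right)$ ($V{\left(Z \right)} = -5 + \left(Z + \frac{1}{225 - 261}\right) \left(Z + Z\right) = -5 + \left(Z + \frac{1}{-36}\right) 2 Z = -5 + \left(Z - \frac{1}{36}\right) 2 Z = -5 + \left(- \frac{1}{36} + Z\right) 2 Z = -5 + 2 Z \left(- \frac{1}{36} + Z\right)$)
$B = -18$ ($B = \frac{2}{3} + \frac{8 \left(-3 - 4\right)}{3} = \frac{2}{3} + \frac{8 \left(-7\right)}{3} = \frac{2}{3} + \frac{1}{3} \left(-56\right) = \frac{2}{3} - \frac{56}{3} = -18$)
$a{\left(v,p \right)} = -18 - p$
$\frac{1}{a{\left(39,239 \right)} + V{\left(259 \right)}} = \frac{1}{\left(-18 - 239\right) - \left(\frac{349}{18} - 134162\right)} = \frac{1}{\left(-18 - 239\right) - - \frac{2414567}{18}} = \frac{1}{-257 - - \frac{2414567}{18}} = \frac{1}{-257 + \frac{2414567}{18}} = \frac{1}{\frac{2409941}{18}} = \frac{18}{2409941}$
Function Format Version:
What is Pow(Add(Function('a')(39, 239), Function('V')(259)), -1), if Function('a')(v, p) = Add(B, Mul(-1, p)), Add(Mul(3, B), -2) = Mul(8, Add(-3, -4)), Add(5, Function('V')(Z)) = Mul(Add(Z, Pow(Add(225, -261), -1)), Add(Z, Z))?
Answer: Rational(18, 2409941) ≈ 7.4691e-6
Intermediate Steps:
Function('V')(Z) = Add(-5, Mul(2, Z, Add(Rational(-1, 36), Z))) (Function('V')(Z) = Add(-5, Mul(Add(Z, Pow(Add(225, -261), -1)), Add(Z, Z))) = Add(-5, Mul(Add(Z, Pow(-36, -1)), Mul(2, Z))) = Add(-5, Mul(Add(Z, Rational(-1, 36)), Mul(2, Z))) = Add(-5, Mul(Add(Rational(-1, 36), Z), Mul(2, Z))) = Add(-5, Mul(2, Z, Add(Rational(-1, 36), Z))))
B = -18 (B = Add(Rational(2, 3), Mul(Rational(1, 3), Mul(8, Add(-3, -4)))) = Add(Rational(2, 3), Mul(Rational(1, 3), Mul(8, -7))) = Add(Rational(2, 3), Mul(Rational(1, 3), -56)) = Add(Rational(2, 3), Rational(-56, 3)) = -18)
Function('a')(v, p) = Add(-18, Mul(-1, p))
Pow(Add(Function('a')(39, 239), Function('V')(259)), -1) = Pow(Add(Add(-18, Mul(-1, 239)), Add(-5, Mul(2, Pow(259, 2)), Mul(Rational(-1, 18), 259))), -1) = Pow(Add(Add(-18, -239), Add(-5, Mul(2, 67081), Rational(-259, 18))), -1) = Pow(Add(-257, Add(-5, 134162, Rational(-259, 18))), -1) = Pow(Add(-257, Rational(2414567, 18)), -1) = Pow(Rational(2409941, 18), -1) = Rational(18, 2409941)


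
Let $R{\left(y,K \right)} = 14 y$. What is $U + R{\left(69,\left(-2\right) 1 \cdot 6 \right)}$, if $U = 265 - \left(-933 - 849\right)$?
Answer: $3013$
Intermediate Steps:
$U = 2047$ ($U = 265 - -1782 = 265 + 1782 = 2047$)
$U + R{\left(69,\left(-2\right) 1 \cdot 6 \right)} = 2047 + 14 \cdot 69 = 2047 + 966 = 3013$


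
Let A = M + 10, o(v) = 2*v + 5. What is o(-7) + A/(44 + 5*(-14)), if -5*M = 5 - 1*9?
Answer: -612/65 ≈ -9.4154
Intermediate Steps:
M = 4/5 (M = -(5 - 1*9)/5 = -(5 - 9)/5 = -1/5*(-4) = 4/5 ≈ 0.80000)
o(v) = 5 + 2*v
A = 54/5 (A = 4/5 + 10 = 54/5 ≈ 10.800)
o(-7) + A/(44 + 5*(-14)) = (5 + 2*(-7)) + 54/(5*(44 + 5*(-14))) = (5 - 14) + 54/(5*(44 - 70)) = -9 + (54/5)/(-26) = -9 + (54/5)*(-1/26) = -9 - 27/65 = -612/65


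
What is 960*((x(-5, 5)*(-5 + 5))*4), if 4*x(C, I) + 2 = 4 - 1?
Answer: 0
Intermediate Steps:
x(C, I) = ¼ (x(C, I) = -½ + (4 - 1)/4 = -½ + (¼)*3 = -½ + ¾ = ¼)
960*((x(-5, 5)*(-5 + 5))*4) = 960*(((-5 + 5)/4)*4) = 960*(((¼)*0)*4) = 960*(0*4) = 960*0 = 0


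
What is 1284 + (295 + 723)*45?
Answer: 47094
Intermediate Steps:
1284 + (295 + 723)*45 = 1284 + 1018*45 = 1284 + 45810 = 47094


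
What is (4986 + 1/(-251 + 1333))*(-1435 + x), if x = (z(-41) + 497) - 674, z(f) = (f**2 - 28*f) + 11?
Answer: 3312439742/541 ≈ 6.1228e+6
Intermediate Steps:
z(f) = 11 + f**2 - 28*f
x = 2663 (x = ((11 + (-41)**2 - 28*(-41)) + 497) - 674 = ((11 + 1681 + 1148) + 497) - 674 = (2840 + 497) - 674 = 3337 - 674 = 2663)
(4986 + 1/(-251 + 1333))*(-1435 + x) = (4986 + 1/(-251 + 1333))*(-1435 + 2663) = (4986 + 1/1082)*1228 = (5394853/1082)*1228 = 3312439742/541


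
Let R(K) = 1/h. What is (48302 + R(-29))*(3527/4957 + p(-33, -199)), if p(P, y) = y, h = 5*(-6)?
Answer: -712151638022/74355 ≈ -9.5777e+6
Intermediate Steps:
h = -30
R(K) = -1/30 (R(K) = 1/(-30) = -1/30)
(48302 + R(-29))*(3527/4957 + p(-33, -199)) = (48302 - 1/30)*(3527/4957 - 199) = 1449059*(3527*(1/4957) - 199)/30 = 1449059*(3527/4957 - 199)/30 = (1449059/30)*(-982916/4957) = -712151638022/74355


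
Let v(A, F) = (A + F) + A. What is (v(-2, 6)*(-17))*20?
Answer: -680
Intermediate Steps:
v(A, F) = F + 2*A
(v(-2, 6)*(-17))*20 = ((6 + 2*(-2))*(-17))*20 = ((6 - 4)*(-17))*20 = (2*(-17))*20 = -34*20 = -680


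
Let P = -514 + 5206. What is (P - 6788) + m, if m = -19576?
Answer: -21672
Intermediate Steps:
P = 4692
(P - 6788) + m = (4692 - 6788) - 19576 = -2096 - 19576 = -21672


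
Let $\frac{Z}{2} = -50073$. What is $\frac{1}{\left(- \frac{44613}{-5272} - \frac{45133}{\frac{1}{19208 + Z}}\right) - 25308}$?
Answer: $\frac{5272}{19258349523925} \approx 2.7375 \cdot 10^{-10}$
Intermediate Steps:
$Z = -100146$ ($Z = 2 \left(-50073\right) = -100146$)
$\frac{1}{\left(- \frac{44613}{-5272} - \frac{45133}{\frac{1}{19208 + Z}}\right) - 25308} = \frac{1}{\left(- \frac{44613}{-5272} - \frac{45133}{\frac{1}{19208 - 100146}}\right) - 25308} = \frac{1}{\left(\left(-44613\right) \left(- \frac{1}{5272}\right) - \frac{45133}{\frac{1}{-80938}}\right) - 25308} = \frac{1}{\left(\frac{44613}{5272} - \frac{45133}{- \frac{1}{80938}}\right) - 25308} = \frac{1}{\left(\frac{44613}{5272} - -3652974754\right) - 25308} = \frac{1}{\left(\frac{44613}{5272} + 3652974754\right) - 25308} = \frac{1}{\frac{19258482947701}{5272} - 25308} = \frac{1}{\frac{19258349523925}{5272}} = \frac{5272}{19258349523925}$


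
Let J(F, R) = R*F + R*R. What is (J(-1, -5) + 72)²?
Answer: 10404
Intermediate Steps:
J(F, R) = R² + F*R (J(F, R) = F*R + R² = R² + F*R)
(J(-1, -5) + 72)² = (-5*(-1 - 5) + 72)² = (-5*(-6) + 72)² = (30 + 72)² = 102² = 10404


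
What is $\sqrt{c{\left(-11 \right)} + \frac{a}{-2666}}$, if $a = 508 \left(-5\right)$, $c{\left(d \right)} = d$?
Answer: $\frac{i \sqrt{17852869}}{1333} \approx 3.1697 i$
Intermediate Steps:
$a = -2540$
$\sqrt{c{\left(-11 \right)} + \frac{a}{-2666}} = \sqrt{-11 - \frac{2540}{-2666}} = \sqrt{-11 - - \frac{1270}{1333}} = \sqrt{-11 + \frac{1270}{1333}} = \sqrt{- \frac{13393}{1333}} = \frac{i \sqrt{17852869}}{1333}$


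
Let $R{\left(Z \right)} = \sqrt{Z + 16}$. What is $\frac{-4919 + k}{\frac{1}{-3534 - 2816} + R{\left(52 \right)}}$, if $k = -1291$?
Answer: $- \frac{39433500}{2741929999} - \frac{500805450000 \sqrt{17}}{2741929999} \approx -753.09$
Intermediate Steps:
$R{\left(Z \right)} = \sqrt{16 + Z}$
$\frac{-4919 + k}{\frac{1}{-3534 - 2816} + R{\left(52 \right)}} = \frac{-4919 - 1291}{\frac{1}{-3534 - 2816} + \sqrt{16 + 52}} = - \frac{6210}{\frac{1}{-6350} + \sqrt{68}} = - \frac{6210}{- \frac{1}{6350} + 2 \sqrt{17}}$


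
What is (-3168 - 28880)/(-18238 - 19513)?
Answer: 32048/37751 ≈ 0.84893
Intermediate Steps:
(-3168 - 28880)/(-18238 - 19513) = -32048/(-37751) = -32048*(-1/37751) = 32048/37751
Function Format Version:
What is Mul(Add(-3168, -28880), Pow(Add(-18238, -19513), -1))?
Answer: Rational(32048, 37751) ≈ 0.84893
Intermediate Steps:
Mul(Add(-3168, -28880), Pow(Add(-18238, -19513), -1)) = Mul(-32048, Pow(-37751, -1)) = Mul(-32048, Rational(-1, 37751)) = Rational(32048, 37751)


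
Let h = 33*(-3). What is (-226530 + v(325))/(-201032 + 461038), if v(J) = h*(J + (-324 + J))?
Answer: -129402/130003 ≈ -0.99538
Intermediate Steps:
h = -99
v(J) = 32076 - 198*J (v(J) = -99*(J + (-324 + J)) = -99*(-324 + 2*J) = 32076 - 198*J)
(-226530 + v(325))/(-201032 + 461038) = (-226530 + (32076 - 198*325))/(-201032 + 461038) = (-226530 + (32076 - 64350))/260006 = (-226530 - 32274)*(1/260006) = -258804*1/260006 = -129402/130003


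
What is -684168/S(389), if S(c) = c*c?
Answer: -684168/151321 ≈ -4.5213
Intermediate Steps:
S(c) = c²
-684168/S(389) = -684168/(389²) = -684168/151321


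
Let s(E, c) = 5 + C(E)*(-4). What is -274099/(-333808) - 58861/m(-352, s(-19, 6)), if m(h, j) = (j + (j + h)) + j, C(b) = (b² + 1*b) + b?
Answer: 1891186525/127848464 ≈ 14.792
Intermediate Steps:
C(b) = b² + 2*b (C(b) = (b² + b) + b = (b + b²) + b = b² + 2*b)
s(E, c) = 5 - 4*E*(2 + E) (s(E, c) = 5 + (E*(2 + E))*(-4) = 5 - 4*E*(2 + E))
m(h, j) = h + 3*j (m(h, j) = (j + (h + j)) + j = (h + 2*j) + j = h + 3*j)
-274099/(-333808) - 58861/m(-352, s(-19, 6)) = -274099/(-333808) - 58861/(-352 + 3*(5 - 4*(-19)*(2 - 19))) = -274099*(-1/333808) - 58861/(-352 + 3*(5 - 4*(-19)*(-17))) = 274099/333808 - 58861/(-352 + 3*(5 - 1292)) = 274099/333808 - 58861/(-352 + 3*(-1287)) = 274099/333808 - 58861/(-352 - 3861) = 274099/333808 - 58861/(-4213) = 274099/333808 - 58861*(-1/4213) = 274099/333808 + 5351/383 = 1891186525/127848464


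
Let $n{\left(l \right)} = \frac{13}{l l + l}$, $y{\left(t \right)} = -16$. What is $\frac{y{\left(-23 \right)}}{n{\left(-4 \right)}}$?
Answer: $- \frac{192}{13} \approx -14.769$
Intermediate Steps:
$n{\left(l \right)} = \frac{13}{l + l^{2}}$ ($n{\left(l \right)} = \frac{13}{l^{2} + l} = \frac{13}{l + l^{2}}$)
$\frac{y{\left(-23 \right)}}{n{\left(-4 \right)}} = - \frac{16}{13 \frac{1}{-4} \frac{1}{1 - 4}} = - \frac{16}{13 \left(- \frac{1}{4}\right) \frac{1}{-3}} = - \frac{16}{13 \left(- \frac{1}{4}\right) \left(- \frac{1}{3}\right)} = - \frac{16}{\frac{13}{12}} = \left(-16\right) \frac{12}{13} = - \frac{192}{13}$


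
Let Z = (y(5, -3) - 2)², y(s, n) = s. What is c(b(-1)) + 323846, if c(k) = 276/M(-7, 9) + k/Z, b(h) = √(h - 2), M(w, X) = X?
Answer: 971630/3 + I*√3/9 ≈ 3.2388e+5 + 0.19245*I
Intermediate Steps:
b(h) = √(-2 + h)
Z = 9 (Z = (5 - 2)² = 3² = 9)
c(k) = 92/3 + k/9 (c(k) = 276/9 + k/9 = 276*(⅑) + k*(⅑) = 92/3 + k/9)
c(b(-1)) + 323846 = (92/3 + √(-2 - 1)/9) + 323846 = (92/3 + √(-3)/9) + 323846 = (92/3 + (I*√3)/9) + 323846 = (92/3 + I*√3/9) + 323846 = 971630/3 + I*√3/9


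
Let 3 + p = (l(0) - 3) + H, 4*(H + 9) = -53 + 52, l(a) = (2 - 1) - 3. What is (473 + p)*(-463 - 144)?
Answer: -1106561/4 ≈ -2.7664e+5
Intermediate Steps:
l(a) = -2 (l(a) = 1 - 3 = -2)
H = -37/4 (H = -9 + (-53 + 52)/4 = -9 + (1/4)*(-1) = -9 - 1/4 = -37/4 ≈ -9.2500)
p = -69/4 (p = -3 + ((-2 - 3) - 37/4) = -3 + (-5 - 37/4) = -3 - 57/4 = -69/4 ≈ -17.250)
(473 + p)*(-463 - 144) = (473 - 69/4)*(-463 - 144) = (1823/4)*(-607) = -1106561/4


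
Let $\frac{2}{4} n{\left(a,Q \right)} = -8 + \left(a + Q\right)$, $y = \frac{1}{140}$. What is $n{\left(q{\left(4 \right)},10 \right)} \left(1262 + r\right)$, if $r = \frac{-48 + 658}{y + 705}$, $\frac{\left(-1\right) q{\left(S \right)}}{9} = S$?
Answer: $- \frac{8475932216}{98701} \approx -85875.0$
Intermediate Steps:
$q{\left(S \right)} = - 9 S$
$y = \frac{1}{140} \approx 0.0071429$
$n{\left(a,Q \right)} = -16 + 2 Q + 2 a$ ($n{\left(a,Q \right)} = 2 \left(-8 + \left(a + Q\right)\right) = 2 \left(-8 + \left(Q + a\right)\right) = 2 \left(-8 + Q + a\right) = -16 + 2 Q + 2 a$)
$r = \frac{85400}{98701}$ ($r = \frac{-48 + 658}{\frac{1}{140} + 705} = \frac{610}{\frac{98701}{140}} = 610 \cdot \frac{140}{98701} = \frac{85400}{98701} \approx 0.86524$)
$n{\left(q{\left(4 \right)},10 \right)} \left(1262 + r\right) = \left(-16 + 2 \cdot 10 + 2 \left(\left(-9\right) 4\right)\right) \left(1262 + \frac{85400}{98701}\right) = \left(-16 + 20 + 2 \left(-36\right)\right) \frac{124646062}{98701} = \left(-16 + 20 - 72\right) \frac{124646062}{98701} = \left(-68\right) \frac{124646062}{98701} = - \frac{8475932216}{98701}$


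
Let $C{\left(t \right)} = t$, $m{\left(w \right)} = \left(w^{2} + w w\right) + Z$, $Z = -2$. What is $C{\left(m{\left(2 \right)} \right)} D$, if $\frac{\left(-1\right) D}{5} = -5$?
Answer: $150$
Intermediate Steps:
$D = 25$ ($D = \left(-5\right) \left(-5\right) = 25$)
$m{\left(w \right)} = -2 + 2 w^{2}$ ($m{\left(w \right)} = \left(w^{2} + w w\right) - 2 = \left(w^{2} + w^{2}\right) - 2 = 2 w^{2} - 2 = -2 + 2 w^{2}$)
$C{\left(m{\left(2 \right)} \right)} D = \left(-2 + 2 \cdot 2^{2}\right) 25 = \left(-2 + 2 \cdot 4\right) 25 = \left(-2 + 8\right) 25 = 6 \cdot 25 = 150$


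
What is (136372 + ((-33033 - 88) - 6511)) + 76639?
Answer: 173379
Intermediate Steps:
(136372 + ((-33033 - 88) - 6511)) + 76639 = (136372 + (-33121 - 6511)) + 76639 = (136372 - 39632) + 76639 = 96740 + 76639 = 173379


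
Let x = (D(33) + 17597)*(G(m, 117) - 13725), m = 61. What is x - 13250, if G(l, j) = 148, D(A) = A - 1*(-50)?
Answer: -240054610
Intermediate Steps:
D(A) = 50 + A (D(A) = A + 50 = 50 + A)
x = -240041360 (x = ((50 + 33) + 17597)*(148 - 13725) = (83 + 17597)*(-13577) = 17680*(-13577) = -240041360)
x - 13250 = -240041360 - 13250 = -240054610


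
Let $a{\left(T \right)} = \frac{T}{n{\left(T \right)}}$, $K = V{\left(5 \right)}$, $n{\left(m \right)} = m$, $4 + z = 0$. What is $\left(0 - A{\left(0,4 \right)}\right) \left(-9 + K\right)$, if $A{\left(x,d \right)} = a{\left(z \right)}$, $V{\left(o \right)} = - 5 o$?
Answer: $34$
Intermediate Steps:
$z = -4$ ($z = -4 + 0 = -4$)
$K = -25$ ($K = \left(-5\right) 5 = -25$)
$a{\left(T \right)} = 1$ ($a{\left(T \right)} = \frac{T}{T} = 1$)
$A{\left(x,d \right)} = 1$
$\left(0 - A{\left(0,4 \right)}\right) \left(-9 + K\right) = \left(0 - 1\right) \left(-9 - 25\right) = \left(0 - 1\right) \left(-34\right) = \left(-1\right) \left(-34\right) = 34$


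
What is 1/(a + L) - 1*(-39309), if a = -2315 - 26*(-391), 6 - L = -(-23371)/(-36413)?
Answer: 11247103380821/286120312 ≈ 39309.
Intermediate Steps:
L = 241849/36413 (L = 6 - (-1)*(-23371/(-36413)) = 6 - (-1)*(-23371*(-1/36413)) = 6 - (-1)*23371/36413 = 6 - 1*(-23371/36413) = 6 + 23371/36413 = 241849/36413 ≈ 6.6418)
a = 7851 (a = -2315 + 10166 = 7851)
1/(a + L) - 1*(-39309) = 1/(7851 + 241849/36413) - 1*(-39309) = 1/(286120312/36413) + 39309 = 36413/286120312 + 39309 = 11247103380821/286120312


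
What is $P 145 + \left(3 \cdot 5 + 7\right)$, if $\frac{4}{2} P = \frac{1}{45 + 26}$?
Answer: $\frac{3269}{142} \approx 23.021$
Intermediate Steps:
$P = \frac{1}{142}$ ($P = \frac{1}{2 \left(45 + 26\right)} = \frac{1}{2 \cdot 71} = \frac{1}{2} \cdot \frac{1}{71} = \frac{1}{142} \approx 0.0070423$)
$P 145 + \left(3 \cdot 5 + 7\right) = \frac{1}{142} \cdot 145 + \left(3 \cdot 5 + 7\right) = \frac{145}{142} + \left(15 + 7\right) = \frac{145}{142} + 22 = \frac{3269}{142}$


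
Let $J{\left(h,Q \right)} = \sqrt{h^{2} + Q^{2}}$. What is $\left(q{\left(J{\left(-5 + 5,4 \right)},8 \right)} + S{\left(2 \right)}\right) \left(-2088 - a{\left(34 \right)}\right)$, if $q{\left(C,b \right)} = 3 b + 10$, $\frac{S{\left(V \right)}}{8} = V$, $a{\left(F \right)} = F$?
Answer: $-106100$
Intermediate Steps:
$S{\left(V \right)} = 8 V$
$J{\left(h,Q \right)} = \sqrt{Q^{2} + h^{2}}$
$q{\left(C,b \right)} = 10 + 3 b$
$\left(q{\left(J{\left(-5 + 5,4 \right)},8 \right)} + S{\left(2 \right)}\right) \left(-2088 - a{\left(34 \right)}\right) = \left(\left(10 + 3 \cdot 8\right) + 8 \cdot 2\right) \left(-2088 - 34\right) = \left(\left(10 + 24\right) + 16\right) \left(-2088 - 34\right) = \left(34 + 16\right) \left(-2122\right) = 50 \left(-2122\right) = -106100$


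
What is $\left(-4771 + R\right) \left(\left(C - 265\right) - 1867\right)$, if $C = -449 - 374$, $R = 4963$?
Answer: $-567360$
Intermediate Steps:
$C = -823$ ($C = -449 - 374 = -823$)
$\left(-4771 + R\right) \left(\left(C - 265\right) - 1867\right) = \left(-4771 + 4963\right) \left(\left(-823 - 265\right) - 1867\right) = 192 \left(\left(-823 - 265\right) - 1867\right) = 192 \left(-1088 - 1867\right) = 192 \left(-2955\right) = -567360$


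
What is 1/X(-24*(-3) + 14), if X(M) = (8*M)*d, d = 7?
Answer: 1/4816 ≈ 0.00020764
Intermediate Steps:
X(M) = 56*M (X(M) = (8*M)*7 = 56*M)
1/X(-24*(-3) + 14) = 1/(56*(-24*(-3) + 14)) = 1/(56*(-4*(-18) + 14)) = 1/(56*(72 + 14)) = 1/(56*86) = 1/4816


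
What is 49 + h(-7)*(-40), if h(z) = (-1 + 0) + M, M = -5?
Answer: 289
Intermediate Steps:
h(z) = -6 (h(z) = (-1 + 0) - 5 = -1 - 5 = -6)
49 + h(-7)*(-40) = 49 - 6*(-40) = 49 + 240 = 289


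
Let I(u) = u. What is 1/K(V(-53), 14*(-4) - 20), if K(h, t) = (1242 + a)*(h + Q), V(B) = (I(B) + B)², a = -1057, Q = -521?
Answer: 1/1982275 ≈ 5.0447e-7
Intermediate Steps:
V(B) = 4*B² (V(B) = (B + B)² = (2*B)² = 4*B²)
K(h, t) = -96385 + 185*h (K(h, t) = (1242 - 1057)*(h - 521) = 185*(-521 + h) = -96385 + 185*h)
1/K(V(-53), 14*(-4) - 20) = 1/(-96385 + 185*(4*(-53)²)) = 1/(-96385 + 185*(4*2809)) = 1/(-96385 + 185*11236) = 1/(-96385 + 2078660) = 1/1982275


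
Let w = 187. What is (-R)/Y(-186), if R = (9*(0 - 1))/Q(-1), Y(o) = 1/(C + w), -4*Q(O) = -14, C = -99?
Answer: 1584/7 ≈ 226.29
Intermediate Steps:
Q(O) = 7/2 (Q(O) = -1/4*(-14) = 7/2)
Y(o) = 1/88 (Y(o) = 1/(-99 + 187) = 1/88)
R = -18/7 (R = (9*(0 - 1))/(7/2) = (9*(-1))*(2/7) = -9*2/7 = -18/7 ≈ -2.5714)
(-R)/Y(-186) = (-1*(-18/7))/(1/88) = (18/7)*88 = 1584/7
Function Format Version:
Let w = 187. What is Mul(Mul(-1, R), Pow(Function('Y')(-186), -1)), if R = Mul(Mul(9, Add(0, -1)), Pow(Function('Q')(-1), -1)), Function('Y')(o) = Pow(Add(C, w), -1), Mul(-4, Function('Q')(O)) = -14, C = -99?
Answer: Rational(1584, 7) ≈ 226.29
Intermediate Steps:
Function('Q')(O) = Rational(7, 2) (Function('Q')(O) = Mul(Rational(-1, 4), -14) = Rational(7, 2))
Function('Y')(o) = Rational(1, 88) (Function('Y')(o) = Pow(Add(-99, 187), -1) = Pow(88, -1) = Rational(1, 88))
R = Rational(-18, 7) (R = Mul(Mul(9, Add(0, -1)), Pow(Rational(7, 2), -1)) = Mul(Mul(9, -1), Rational(2, 7)) = Mul(-9, Rational(2, 7)) = Rational(-18, 7) ≈ -2.5714)
Mul(Mul(-1, R), Pow(Function('Y')(-186), -1)) = Mul(Mul(-1, Rational(-18, 7)), Pow(Rational(1, 88), -1)) = Mul(Rational(18, 7), 88) = Rational(1584, 7)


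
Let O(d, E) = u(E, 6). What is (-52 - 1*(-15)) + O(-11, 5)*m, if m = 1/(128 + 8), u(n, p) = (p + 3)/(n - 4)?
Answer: -5023/136 ≈ -36.934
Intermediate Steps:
u(n, p) = (3 + p)/(-4 + n)
m = 1/136 ≈ 0.0073529
O(d, E) = 9/(-4 + E) (O(d, E) = (3 + 6)/(-4 + E) = 9/(-4 + E))
(-52 - 1*(-15)) + O(-11, 5)*m = (-52 - 1*(-15)) + (9/(-4 + 5))*(1/136) = (-52 + 15) + (9/1)*(1/136) = -37 + (9*1)*(1/136) = -37 + 9*(1/136) = -37 + 9/136 = -5023/136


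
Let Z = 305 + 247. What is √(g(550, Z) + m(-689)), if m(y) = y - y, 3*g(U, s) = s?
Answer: 2*√46 ≈ 13.565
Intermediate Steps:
Z = 552
g(U, s) = s/3
m(y) = 0
√(g(550, Z) + m(-689)) = √((⅓)*552 + 0) = √(184 + 0) = √184 = 2*√46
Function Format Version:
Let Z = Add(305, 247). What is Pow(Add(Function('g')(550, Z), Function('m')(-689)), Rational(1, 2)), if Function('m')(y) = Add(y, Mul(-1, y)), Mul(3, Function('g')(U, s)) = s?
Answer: Mul(2, Pow(46, Rational(1, 2))) ≈ 13.565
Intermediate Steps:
Z = 552
Function('g')(U, s) = Mul(Rational(1, 3), s)
Function('m')(y) = 0
Pow(Add(Function('g')(550, Z), Function('m')(-689)), Rational(1, 2)) = Pow(Add(Mul(Rational(1, 3), 552), 0), Rational(1, 2)) = Pow(Add(184, 0), Rational(1, 2)) = Pow(184, Rational(1, 2)) = Mul(2, Pow(46, Rational(1, 2)))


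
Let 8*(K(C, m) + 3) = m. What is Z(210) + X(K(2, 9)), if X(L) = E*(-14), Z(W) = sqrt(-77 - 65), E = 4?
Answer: -56 + I*sqrt(142) ≈ -56.0 + 11.916*I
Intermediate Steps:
K(C, m) = -3 + m/8
Z(W) = I*sqrt(142) (Z(W) = sqrt(-142) = I*sqrt(142))
X(L) = -56 (X(L) = 4*(-14) = -56)
Z(210) + X(K(2, 9)) = I*sqrt(142) - 56 = -56 + I*sqrt(142)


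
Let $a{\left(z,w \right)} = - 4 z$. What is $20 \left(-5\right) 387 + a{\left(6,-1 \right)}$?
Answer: $-38724$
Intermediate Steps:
$20 \left(-5\right) 387 + a{\left(6,-1 \right)} = 20 \left(-5\right) 387 - 24 = \left(-100\right) 387 - 24 = -38700 - 24 = -38724$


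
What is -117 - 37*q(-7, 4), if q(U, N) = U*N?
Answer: 919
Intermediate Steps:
q(U, N) = N*U
-117 - 37*q(-7, 4) = -117 - 148*(-7) = -117 - 37*(-28) = -117 + 1036 = 919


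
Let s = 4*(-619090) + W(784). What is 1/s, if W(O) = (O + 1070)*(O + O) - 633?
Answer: 1/430079 ≈ 2.3252e-6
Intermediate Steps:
W(O) = -633 + 2*O*(1070 + O) (W(O) = (1070 + O)*(2*O) - 633 = 2*O*(1070 + O) - 633 = -633 + 2*O*(1070 + O))
s = 430079 (s = 4*(-619090) + (-633 + 2*784² + 2140*784) = -2476360 + (-633 + 2*614656 + 1677760) = -2476360 + (-633 + 1229312 + 1677760) = -2476360 + 2906439 = 430079)
1/s = 1/430079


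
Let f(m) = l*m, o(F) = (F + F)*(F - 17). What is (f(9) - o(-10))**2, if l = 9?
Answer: 210681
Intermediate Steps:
o(F) = 2*F*(-17 + F) (o(F) = (2*F)*(-17 + F) = 2*F*(-17 + F))
f(m) = 9*m
(f(9) - o(-10))**2 = (9*9 - 2*(-10)*(-17 - 10))**2 = (81 - 2*(-10)*(-27))**2 = (81 - 1*540)**2 = (81 - 540)**2 = (-459)**2 = 210681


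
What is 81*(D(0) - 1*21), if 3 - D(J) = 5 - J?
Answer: -1863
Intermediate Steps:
D(J) = -2 + J (D(J) = 3 - (5 - J) = 3 + (-5 + J) = -2 + J)
81*(D(0) - 1*21) = 81*((-2 + 0) - 1*21) = 81*(-2 - 21) = 81*(-23) = -1863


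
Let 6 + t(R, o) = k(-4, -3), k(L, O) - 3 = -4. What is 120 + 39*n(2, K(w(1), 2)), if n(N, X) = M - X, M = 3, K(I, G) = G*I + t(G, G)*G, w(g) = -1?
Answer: 861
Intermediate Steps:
k(L, O) = -1 (k(L, O) = 3 - 4 = -1)
t(R, o) = -7 (t(R, o) = -6 - 1 = -7)
K(I, G) = -7*G + G*I (K(I, G) = G*I - 7*G = -7*G + G*I)
n(N, X) = 3 - X
120 + 39*n(2, K(w(1), 2)) = 120 + 39*(3 - 2*(-7 - 1)) = 120 + 39*(3 - 2*(-8)) = 120 + 39*(3 - 1*(-16)) = 120 + 39*(3 + 16) = 120 + 39*19 = 120 + 741 = 861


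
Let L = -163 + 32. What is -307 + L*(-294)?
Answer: 38207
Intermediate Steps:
L = -131
-307 + L*(-294) = -307 - 131*(-294) = -307 + 38514 = 38207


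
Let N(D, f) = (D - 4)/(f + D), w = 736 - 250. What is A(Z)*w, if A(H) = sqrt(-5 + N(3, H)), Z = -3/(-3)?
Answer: 243*I*sqrt(21) ≈ 1113.6*I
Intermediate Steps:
w = 486
N(D, f) = (-4 + D)/(D + f)
Z = 1 (Z = -3*(-1/3) = 1)
A(H) = sqrt(-5 - 1/(3 + H)) (A(H) = sqrt(-5 + (-4 + 3)/(3 + H)) = sqrt(-5 - 1/(3 + H)))
A(Z)*w = sqrt((-16 - 5*1)/(3 + 1))*486 = sqrt((-16 - 5)/4)*486 = sqrt((1/4)*(-21))*486 = sqrt(-21/4)*486 = (I*sqrt(21)/2)*486 = 243*I*sqrt(21)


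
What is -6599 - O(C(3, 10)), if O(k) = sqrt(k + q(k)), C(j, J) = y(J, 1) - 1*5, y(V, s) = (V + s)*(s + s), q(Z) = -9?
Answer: -6599 - 2*sqrt(2) ≈ -6601.8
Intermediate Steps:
y(V, s) = 2*s*(V + s) (y(V, s) = (V + s)*(2*s) = 2*s*(V + s))
C(j, J) = -3 + 2*J (C(j, J) = 2*1*(J + 1) - 1*5 = 2*1*(1 + J) - 5 = (2 + 2*J) - 5 = -3 + 2*J)
O(k) = sqrt(-9 + k) (O(k) = sqrt(k - 9) = sqrt(-9 + k))
-6599 - O(C(3, 10)) = -6599 - sqrt(-9 + (-3 + 2*10)) = -6599 - sqrt(-9 + (-3 + 20)) = -6599 - sqrt(-9 + 17) = -6599 - sqrt(8) = -6599 - 2*sqrt(2)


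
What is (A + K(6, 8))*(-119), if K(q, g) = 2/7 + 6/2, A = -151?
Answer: 17578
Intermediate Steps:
K(q, g) = 23/7 (K(q, g) = 2*(⅐) + 6*(½) = 2/7 + 3 = 23/7)
(A + K(6, 8))*(-119) = (-151 + 23/7)*(-119) = -1034/7*(-119) = 17578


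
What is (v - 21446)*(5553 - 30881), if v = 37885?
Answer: -416366992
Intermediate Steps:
(v - 21446)*(5553 - 30881) = (37885 - 21446)*(5553 - 30881) = 16439*(-25328) = -416366992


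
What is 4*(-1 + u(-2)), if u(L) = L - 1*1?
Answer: -16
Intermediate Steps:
u(L) = -1 + L (u(L) = L - 1 = -1 + L)
4*(-1 + u(-2)) = 4*(-1 + (-1 - 2)) = 4*(-1 - 3) = 4*(-4) = -16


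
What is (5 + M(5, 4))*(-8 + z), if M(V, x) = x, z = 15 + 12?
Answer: 171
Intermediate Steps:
z = 27
(5 + M(5, 4))*(-8 + z) = (5 + 4)*(-8 + 27) = 9*19 = 171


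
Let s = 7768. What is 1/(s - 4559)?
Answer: 1/3209 ≈ 0.00031162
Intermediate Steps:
1/(s - 4559) = 1/(7768 - 4559) = 1/3209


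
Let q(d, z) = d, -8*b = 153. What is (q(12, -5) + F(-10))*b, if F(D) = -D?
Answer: -1683/4 ≈ -420.75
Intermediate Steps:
b = -153/8 (b = -⅛*153 = -153/8 ≈ -19.125)
(q(12, -5) + F(-10))*b = (12 - 1*(-10))*(-153/8) = (12 + 10)*(-153/8) = 22*(-153/8) = -1683/4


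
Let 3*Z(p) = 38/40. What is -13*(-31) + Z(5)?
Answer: 24199/60 ≈ 403.32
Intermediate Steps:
Z(p) = 19/60 (Z(p) = (38/40)/3 = (38*(1/40))/3 = (⅓)*(19/20) = 19/60)
-13*(-31) + Z(5) = -13*(-31) + 19/60 = 403 + 19/60 = 24199/60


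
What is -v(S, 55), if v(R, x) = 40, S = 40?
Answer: -40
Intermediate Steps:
-v(S, 55) = -1*40 = -40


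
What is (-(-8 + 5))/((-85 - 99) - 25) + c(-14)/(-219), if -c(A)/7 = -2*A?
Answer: 40307/45771 ≈ 0.88062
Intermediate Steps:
c(A) = 14*A (c(A) = -(-14)*A = 14*A)
(-(-8 + 5))/((-85 - 99) - 25) + c(-14)/(-219) = (-(-8 + 5))/((-85 - 99) - 25) + (14*(-14))/(-219) = (-1*(-3))/(-184 - 25) - 196*(-1/219) = 3/(-209) + 196/219 = 3*(-1/209) + 196/219 = -3/209 + 196/219 = 40307/45771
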